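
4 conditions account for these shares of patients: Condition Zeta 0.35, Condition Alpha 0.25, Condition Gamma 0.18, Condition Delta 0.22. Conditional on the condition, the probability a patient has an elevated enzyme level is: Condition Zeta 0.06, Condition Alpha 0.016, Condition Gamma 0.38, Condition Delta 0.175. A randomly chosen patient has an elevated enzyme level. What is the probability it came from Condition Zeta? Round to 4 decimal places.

Compute prior × likelihood for every hypothesis:
  Condition Zeta: 0.35 × 0.06 = 0.021
  Condition Alpha: 0.25 × 0.016 = 0.004
  Condition Gamma: 0.18 × 0.38 = 0.0684
  Condition Delta: 0.22 × 0.175 = 0.0385
Normalizing constant = 0.1319.
P(Condition Zeta | evidence) = 0.021 / 0.1319 ≈ 0.1592.

0.1592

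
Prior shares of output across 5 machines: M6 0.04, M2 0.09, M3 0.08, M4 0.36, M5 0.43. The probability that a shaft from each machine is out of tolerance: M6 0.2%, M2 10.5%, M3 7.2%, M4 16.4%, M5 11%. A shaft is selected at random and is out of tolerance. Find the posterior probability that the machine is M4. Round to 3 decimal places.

0.485

Prior × likelihood for each hypothesis:
  M6: 0.04 × 0.002 = 0.00008
  M2: 0.09 × 0.105 = 0.00945
  M3: 0.08 × 0.072 = 0.00576
  M4: 0.36 × 0.164 = 0.05904
  M5: 0.43 × 0.11 = 0.0473
Total = 0.12163.
P(M4 | evidence) = 0.05904 / 0.12163 ≈ 0.485.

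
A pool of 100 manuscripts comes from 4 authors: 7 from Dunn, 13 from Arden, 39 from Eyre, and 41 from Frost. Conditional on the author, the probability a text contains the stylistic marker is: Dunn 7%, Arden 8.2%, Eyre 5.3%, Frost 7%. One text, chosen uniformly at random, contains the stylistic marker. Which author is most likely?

Frost

Compute prior × likelihood for every hypothesis:
  Dunn: 0.07 × 0.07 = 0.0049
  Arden: 0.13 × 0.082 = 0.01066
  Eyre: 0.39 × 0.053 = 0.02067
  Frost: 0.41 × 0.07 = 0.0287
Normalizing constant = 0.06493.
Largest term belongs to Frost, so Frost is most probable.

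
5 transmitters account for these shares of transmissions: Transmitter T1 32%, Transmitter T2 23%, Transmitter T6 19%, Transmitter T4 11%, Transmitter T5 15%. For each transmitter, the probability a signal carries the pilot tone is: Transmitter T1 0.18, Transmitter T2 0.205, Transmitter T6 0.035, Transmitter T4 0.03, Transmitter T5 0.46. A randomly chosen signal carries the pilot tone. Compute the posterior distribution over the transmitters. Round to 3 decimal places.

By Bayes' rule, posterior ∝ prior × likelihood:
  Transmitter T1: 0.32 × 0.18 = 0.0576
  Transmitter T2: 0.23 × 0.205 = 0.04715
  Transmitter T6: 0.19 × 0.035 = 0.00665
  Transmitter T4: 0.11 × 0.03 = 0.0033
  Transmitter T5: 0.15 × 0.46 = 0.069
Total = 0.1837.
P(Transmitter T1 | pilot) = 0.0576/0.1837 ≈ 0.314
P(Transmitter T2 | pilot) = 0.04715/0.1837 ≈ 0.257
P(Transmitter T6 | pilot) = 0.00665/0.1837 ≈ 0.036
P(Transmitter T4 | pilot) = 0.0033/0.1837 ≈ 0.018
P(Transmitter T5 | pilot) = 0.069/0.1837 ≈ 0.376

Transmitter T1 0.314, Transmitter T2 0.257, Transmitter T6 0.036, Transmitter T4 0.018, Transmitter T5 0.376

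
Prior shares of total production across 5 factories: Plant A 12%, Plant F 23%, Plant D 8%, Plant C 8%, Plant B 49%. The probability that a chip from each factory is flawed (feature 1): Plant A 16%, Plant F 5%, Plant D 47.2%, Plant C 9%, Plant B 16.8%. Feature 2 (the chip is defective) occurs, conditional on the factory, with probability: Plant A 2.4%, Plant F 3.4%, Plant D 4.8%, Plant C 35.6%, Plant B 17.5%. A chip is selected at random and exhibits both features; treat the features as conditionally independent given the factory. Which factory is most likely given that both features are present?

Plant B

By Bayes' rule, posterior ∝ prior × likelihood:
  Plant A: 0.12 × 0.16 × 0.024 = 0.0004608
  Plant F: 0.23 × 0.05 × 0.034 = 0.000391
  Plant D: 0.08 × 0.472 × 0.048 = 0.00181248
  Plant C: 0.08 × 0.09 × 0.356 = 0.0025632
  Plant B: 0.49 × 0.168 × 0.175 = 0.014406
Normalizing constant = 0.01963348.
Largest term belongs to Plant B, so Plant B is most probable.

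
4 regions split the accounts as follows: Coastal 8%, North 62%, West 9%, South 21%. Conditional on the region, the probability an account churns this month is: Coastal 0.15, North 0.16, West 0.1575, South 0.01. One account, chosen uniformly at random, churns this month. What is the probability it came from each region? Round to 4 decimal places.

Coastal 0.0941, North 0.7782, West 0.1112, South 0.0165

Compute prior × likelihood for every hypothesis:
  Coastal: 0.08 × 0.15 = 0.012
  North: 0.62 × 0.16 = 0.0992
  West: 0.09 × 0.1575 = 0.014175
  South: 0.21 × 0.01 = 0.0021
Total = 0.127475.
P(Coastal | churn) = 0.012/0.127475 ≈ 0.0941
P(North | churn) = 0.0992/0.127475 ≈ 0.7782
P(West | churn) = 0.014175/0.127475 ≈ 0.1112
P(South | churn) = 0.0021/0.127475 ≈ 0.0165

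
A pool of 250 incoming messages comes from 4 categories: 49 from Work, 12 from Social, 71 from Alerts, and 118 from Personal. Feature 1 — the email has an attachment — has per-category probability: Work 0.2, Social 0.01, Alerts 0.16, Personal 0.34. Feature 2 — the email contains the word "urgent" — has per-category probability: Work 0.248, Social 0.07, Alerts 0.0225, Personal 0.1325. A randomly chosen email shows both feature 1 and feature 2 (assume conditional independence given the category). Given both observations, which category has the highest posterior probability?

Personal

Compute prior × likelihood for every hypothesis:
  Work: 0.196 × 0.2 × 0.248 = 0.0097216
  Social: 0.048 × 0.01 × 0.07 = 0.0000336
  Alerts: 0.284 × 0.16 × 0.0225 = 0.0010224
  Personal: 0.472 × 0.34 × 0.1325 = 0.0212636
Total = 0.0320412.
Largest term belongs to Personal, so Personal is most probable.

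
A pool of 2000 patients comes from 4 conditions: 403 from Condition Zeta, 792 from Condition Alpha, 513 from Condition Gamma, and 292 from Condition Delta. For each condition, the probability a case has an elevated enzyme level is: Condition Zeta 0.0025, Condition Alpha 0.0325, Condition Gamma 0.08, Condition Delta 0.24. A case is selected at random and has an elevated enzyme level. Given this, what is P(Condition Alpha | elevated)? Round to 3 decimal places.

0.187

By Bayes' rule, posterior ∝ prior × likelihood:
  Condition Zeta: 0.2015 × 0.0025 = 0.00050375
  Condition Alpha: 0.396 × 0.0325 = 0.01287
  Condition Gamma: 0.2565 × 0.08 = 0.02052
  Condition Delta: 0.146 × 0.24 = 0.03504
Sum = 0.06893375.
P(Condition Alpha | evidence) = 0.01287 / 0.06893375 ≈ 0.187.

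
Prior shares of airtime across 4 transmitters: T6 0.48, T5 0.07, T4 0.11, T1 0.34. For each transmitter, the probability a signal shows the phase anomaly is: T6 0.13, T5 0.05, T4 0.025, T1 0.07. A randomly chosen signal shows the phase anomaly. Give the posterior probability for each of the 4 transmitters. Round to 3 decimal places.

Unnormalized posteriors (prior × likelihood):
  T6: 0.48 × 0.13 = 0.0624
  T5: 0.07 × 0.05 = 0.0035
  T4: 0.11 × 0.025 = 0.00275
  T1: 0.34 × 0.07 = 0.0238
Normalizing constant = 0.09245.
P(T6 | anomaly) = 0.0624/0.09245 ≈ 0.675
P(T5 | anomaly) = 0.0035/0.09245 ≈ 0.038
P(T4 | anomaly) = 0.00275/0.09245 ≈ 0.030
P(T1 | anomaly) = 0.0238/0.09245 ≈ 0.257

T6 0.675, T5 0.038, T4 0.030, T1 0.257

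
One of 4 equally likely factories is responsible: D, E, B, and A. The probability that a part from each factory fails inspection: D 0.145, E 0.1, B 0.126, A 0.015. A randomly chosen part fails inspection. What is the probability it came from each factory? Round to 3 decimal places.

With a uniform prior (1/4 each), posterior ∝ likelihood:
  D: 0.145
  E: 0.1
  B: 0.126
  A: 0.015
Total = 0.386.
P(D | nonconforming) = 0.145/0.386 ≈ 0.376
P(E | nonconforming) = 0.1/0.386 ≈ 0.259
P(B | nonconforming) = 0.126/0.386 ≈ 0.326
P(A | nonconforming) = 0.015/0.386 ≈ 0.039
(Check: 0.376+0.259+0.326+0.039 = 1.000.)

D 0.376, E 0.259, B 0.326, A 0.039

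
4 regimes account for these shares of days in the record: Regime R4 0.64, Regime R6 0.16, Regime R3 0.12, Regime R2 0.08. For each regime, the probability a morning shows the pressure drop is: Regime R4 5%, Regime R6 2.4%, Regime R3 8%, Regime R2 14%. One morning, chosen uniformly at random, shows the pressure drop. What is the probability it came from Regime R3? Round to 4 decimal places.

Compute prior × likelihood for every hypothesis:
  Regime R4: 0.64 × 0.05 = 0.032
  Regime R6: 0.16 × 0.024 = 0.00384
  Regime R3: 0.12 × 0.08 = 0.0096
  Regime R2: 0.08 × 0.14 = 0.0112
Sum = 0.05664.
P(Regime R3 | evidence) = 0.0096 / 0.05664 ≈ 0.1695.

0.1695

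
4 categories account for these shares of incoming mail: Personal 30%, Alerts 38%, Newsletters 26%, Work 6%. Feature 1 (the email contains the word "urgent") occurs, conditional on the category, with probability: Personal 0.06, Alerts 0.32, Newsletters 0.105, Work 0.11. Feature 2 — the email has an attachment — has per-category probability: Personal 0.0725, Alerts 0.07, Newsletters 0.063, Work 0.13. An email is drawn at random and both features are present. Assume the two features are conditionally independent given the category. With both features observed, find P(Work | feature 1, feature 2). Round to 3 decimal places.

0.069

Unnormalized posteriors (prior × likelihood):
  Personal: 0.3 × 0.06 × 0.0725 = 0.001305
  Alerts: 0.38 × 0.32 × 0.07 = 0.008512
  Newsletters: 0.26 × 0.105 × 0.063 = 0.0017199
  Work: 0.06 × 0.11 × 0.13 = 0.000858
Sum = 0.0123949.
P(Work | evidence) = 0.000858 / 0.0123949 ≈ 0.069.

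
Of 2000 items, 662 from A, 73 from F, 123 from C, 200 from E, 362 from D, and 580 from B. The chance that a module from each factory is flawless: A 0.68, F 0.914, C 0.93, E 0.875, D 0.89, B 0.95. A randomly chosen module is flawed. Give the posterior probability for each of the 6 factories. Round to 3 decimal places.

A 0.661, F 0.020, C 0.027, E 0.078, D 0.124, B 0.090

Taking complements, P(flawed | each) = A 0.32, F 0.086, C 0.07, E 0.125, D 0.11, B 0.05.
By Bayes' rule, posterior ∝ prior × likelihood:
  A: 0.331 × 0.32 = 0.10592
  F: 0.0365 × 0.086 = 0.003139
  C: 0.0615 × 0.07 = 0.004305
  E: 0.1 × 0.125 = 0.0125
  D: 0.181 × 0.11 = 0.01991
  B: 0.29 × 0.05 = 0.0145
Sum = 0.160274.
P(A | flawed) = 0.10592/0.160274 ≈ 0.661
P(F | flawed) = 0.003139/0.160274 ≈ 0.020
P(C | flawed) = 0.004305/0.160274 ≈ 0.027
P(E | flawed) = 0.0125/0.160274 ≈ 0.078
P(D | flawed) = 0.01991/0.160274 ≈ 0.124
P(B | flawed) = 0.0145/0.160274 ≈ 0.090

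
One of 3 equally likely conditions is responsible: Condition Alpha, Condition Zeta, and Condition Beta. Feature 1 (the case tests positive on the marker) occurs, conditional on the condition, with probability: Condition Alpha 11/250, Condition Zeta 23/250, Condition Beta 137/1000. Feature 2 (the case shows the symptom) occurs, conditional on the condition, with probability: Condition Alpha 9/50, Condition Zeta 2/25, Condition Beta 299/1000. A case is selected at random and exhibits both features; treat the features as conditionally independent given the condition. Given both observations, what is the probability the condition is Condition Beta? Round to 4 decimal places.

0.7283

With a uniform prior (1/3 each), posterior ∝ likelihood:
  Condition Alpha: 0.044 × 0.18 = 0.00792
  Condition Zeta: 0.092 × 0.08 = 0.00736
  Condition Beta: 0.137 × 0.299 = 0.040963
Normalizing constant = 0.056243.
P(Condition Beta | evidence) = 0.040963 / 0.056243 ≈ 0.7283.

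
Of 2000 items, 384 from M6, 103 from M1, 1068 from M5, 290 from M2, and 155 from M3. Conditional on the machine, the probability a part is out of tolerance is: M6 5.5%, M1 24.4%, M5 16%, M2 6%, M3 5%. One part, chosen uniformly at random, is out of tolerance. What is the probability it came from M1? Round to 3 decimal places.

Prior × likelihood for each hypothesis:
  M6: 0.192 × 0.055 = 0.01056
  M1: 0.0515 × 0.244 = 0.012566
  M5: 0.534 × 0.16 = 0.08544
  M2: 0.145 × 0.06 = 0.0087
  M3: 0.0775 × 0.05 = 0.003875
Sum = 0.121141.
P(M1 | evidence) = 0.012566 / 0.121141 ≈ 0.104.

0.104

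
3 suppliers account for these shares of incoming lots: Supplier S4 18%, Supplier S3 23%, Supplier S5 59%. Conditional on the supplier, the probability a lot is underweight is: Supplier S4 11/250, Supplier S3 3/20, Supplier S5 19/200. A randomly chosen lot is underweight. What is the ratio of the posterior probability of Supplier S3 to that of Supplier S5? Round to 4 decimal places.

0.6155

By Bayes' rule, posterior ∝ prior × likelihood:
  Supplier S4: 0.18 × 0.044 = 0.00792
  Supplier S3: 0.23 × 0.15 = 0.0345
  Supplier S5: 0.59 × 0.095 = 0.05605
Total = 0.09847.
The ratio is 0.0345 / 0.05605 (the normalizer cancels) = 0.6155.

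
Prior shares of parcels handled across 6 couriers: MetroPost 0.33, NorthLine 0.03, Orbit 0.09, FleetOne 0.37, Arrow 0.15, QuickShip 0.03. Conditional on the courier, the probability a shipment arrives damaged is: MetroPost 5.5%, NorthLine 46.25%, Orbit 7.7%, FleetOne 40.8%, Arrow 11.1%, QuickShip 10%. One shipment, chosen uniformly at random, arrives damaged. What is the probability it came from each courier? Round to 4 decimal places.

MetroPost 0.0866, NorthLine 0.0662, Orbit 0.0331, FleetOne 0.7203, Arrow 0.0795, QuickShip 0.0143

By Bayes' rule, posterior ∝ prior × likelihood:
  MetroPost: 0.33 × 0.055 = 0.01815
  NorthLine: 0.03 × 0.4625 = 0.013875
  Orbit: 0.09 × 0.077 = 0.00693
  FleetOne: 0.37 × 0.408 = 0.15096
  Arrow: 0.15 × 0.111 = 0.01665
  QuickShip: 0.03 × 0.1 = 0.003
Normalizing constant = 0.209565.
P(MetroPost | damaged) = 0.01815/0.209565 ≈ 0.0866
P(NorthLine | damaged) = 0.013875/0.209565 ≈ 0.0662
P(Orbit | damaged) = 0.00693/0.209565 ≈ 0.0331
P(FleetOne | damaged) = 0.15096/0.209565 ≈ 0.7203
P(Arrow | damaged) = 0.01665/0.209565 ≈ 0.0795
P(QuickShip | damaged) = 0.003/0.209565 ≈ 0.0143
(Check: 0.0866+0.0662+0.0331+0.7203+0.0795+0.0143 = 1.0000.)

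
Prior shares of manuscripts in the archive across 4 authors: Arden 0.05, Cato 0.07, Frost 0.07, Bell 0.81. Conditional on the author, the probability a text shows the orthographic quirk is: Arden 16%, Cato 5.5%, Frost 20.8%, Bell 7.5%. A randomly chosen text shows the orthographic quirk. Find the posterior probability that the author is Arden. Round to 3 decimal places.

0.092

By Bayes' rule, posterior ∝ prior × likelihood:
  Arden: 0.05 × 0.16 = 0.008
  Cato: 0.07 × 0.055 = 0.00385
  Frost: 0.07 × 0.208 = 0.01456
  Bell: 0.81 × 0.075 = 0.06075
Total = 0.08716.
P(Arden | evidence) = 0.008 / 0.08716 ≈ 0.092.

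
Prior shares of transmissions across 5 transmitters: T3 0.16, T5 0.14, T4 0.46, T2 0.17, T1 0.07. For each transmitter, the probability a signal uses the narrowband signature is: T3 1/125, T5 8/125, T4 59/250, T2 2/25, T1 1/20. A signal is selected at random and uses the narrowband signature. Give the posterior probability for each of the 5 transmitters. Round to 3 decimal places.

T3 0.009, T5 0.066, T4 0.799, T2 0.100, T1 0.026

By Bayes' rule, posterior ∝ prior × likelihood:
  T3: 0.16 × 0.008 = 0.00128
  T5: 0.14 × 0.064 = 0.00896
  T4: 0.46 × 0.236 = 0.10856
  T2: 0.17 × 0.08 = 0.0136
  T1: 0.07 × 0.05 = 0.0035
Sum = 0.1359.
P(T3 | narrowband) = 0.00128/0.1359 ≈ 0.009
P(T5 | narrowband) = 0.00896/0.1359 ≈ 0.066
P(T4 | narrowband) = 0.10856/0.1359 ≈ 0.799
P(T2 | narrowband) = 0.0136/0.1359 ≈ 0.100
P(T1 | narrowband) = 0.0035/0.1359 ≈ 0.026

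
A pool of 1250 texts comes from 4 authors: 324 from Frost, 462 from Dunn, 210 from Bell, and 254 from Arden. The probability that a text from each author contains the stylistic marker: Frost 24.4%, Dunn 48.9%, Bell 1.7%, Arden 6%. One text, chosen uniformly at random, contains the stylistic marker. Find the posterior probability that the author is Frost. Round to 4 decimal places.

0.2442

Unnormalized posteriors (prior × likelihood):
  Frost: 0.2592 × 0.244 = 0.0632448
  Dunn: 0.3696 × 0.489 = 0.1807344
  Bell: 0.168 × 0.017 = 0.002856
  Arden: 0.2032 × 0.06 = 0.012192
Normalizing constant = 0.2590272.
P(Frost | evidence) = 0.0632448 / 0.2590272 ≈ 0.2442.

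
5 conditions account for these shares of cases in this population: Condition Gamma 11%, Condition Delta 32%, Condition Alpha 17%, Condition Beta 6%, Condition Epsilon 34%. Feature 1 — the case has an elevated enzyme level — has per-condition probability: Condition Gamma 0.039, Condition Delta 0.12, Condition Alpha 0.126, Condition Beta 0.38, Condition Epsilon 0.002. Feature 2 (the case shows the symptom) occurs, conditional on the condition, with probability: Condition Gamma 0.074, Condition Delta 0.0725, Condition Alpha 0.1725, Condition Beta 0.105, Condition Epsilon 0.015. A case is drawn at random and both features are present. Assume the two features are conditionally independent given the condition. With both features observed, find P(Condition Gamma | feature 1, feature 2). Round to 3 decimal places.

Prior × likelihood for each hypothesis:
  Condition Gamma: 0.11 × 0.039 × 0.074 = 0.00031746
  Condition Delta: 0.32 × 0.12 × 0.0725 = 0.002784
  Condition Alpha: 0.17 × 0.126 × 0.1725 = 0.00369495
  Condition Beta: 0.06 × 0.38 × 0.105 = 0.002394
  Condition Epsilon: 0.34 × 0.002 × 0.015 = 0.0000102
Sum = 0.00920061.
P(Condition Gamma | evidence) = 0.00031746 / 0.00920061 ≈ 0.035.

0.035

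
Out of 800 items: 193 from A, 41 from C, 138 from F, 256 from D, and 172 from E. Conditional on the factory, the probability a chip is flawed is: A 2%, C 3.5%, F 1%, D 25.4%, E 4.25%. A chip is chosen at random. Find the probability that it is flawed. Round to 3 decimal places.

Prior × likelihood for each hypothesis:
  A: 0.24125 × 0.02 = 0.004825
  C: 0.05125 × 0.035 = 0.00179375
  F: 0.1725 × 0.01 = 0.001725
  D: 0.32 × 0.254 = 0.08128
  E: 0.215 × 0.0425 = 0.0091375
P(flawed) = 0.004825 + 0.00179375 + 0.001725 + 0.08128 + 0.0091375 = 0.09876125 → 0.099.

0.099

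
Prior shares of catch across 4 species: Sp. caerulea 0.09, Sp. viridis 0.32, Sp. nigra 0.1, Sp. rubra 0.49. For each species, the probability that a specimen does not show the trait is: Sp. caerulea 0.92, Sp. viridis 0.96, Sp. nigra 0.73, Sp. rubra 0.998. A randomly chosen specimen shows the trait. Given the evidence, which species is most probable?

Sp. nigra

Taking complements, P(trait | each) = Sp. caerulea 0.08, Sp. viridis 0.04, Sp. nigra 0.27, Sp. rubra 0.002.
By Bayes' rule, posterior ∝ prior × likelihood:
  Sp. caerulea: 0.09 × 0.08 = 0.0072
  Sp. viridis: 0.32 × 0.04 = 0.0128
  Sp. nigra: 0.1 × 0.27 = 0.027
  Sp. rubra: 0.49 × 0.002 = 0.00098
Total = 0.04798.
Largest term belongs to Sp. nigra, so Sp. nigra is most probable.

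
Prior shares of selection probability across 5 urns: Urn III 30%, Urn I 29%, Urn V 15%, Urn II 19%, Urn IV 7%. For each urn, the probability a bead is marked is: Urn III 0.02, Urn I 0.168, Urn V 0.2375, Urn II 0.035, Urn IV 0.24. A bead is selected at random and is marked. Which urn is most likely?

Urn I

Compute prior × likelihood for every hypothesis:
  Urn III: 0.3 × 0.02 = 0.006
  Urn I: 0.29 × 0.168 = 0.04872
  Urn V: 0.15 × 0.2375 = 0.035625
  Urn II: 0.19 × 0.035 = 0.00665
  Urn IV: 0.07 × 0.24 = 0.0168
Total = 0.113795.
Largest term belongs to Urn I, so Urn I is most probable.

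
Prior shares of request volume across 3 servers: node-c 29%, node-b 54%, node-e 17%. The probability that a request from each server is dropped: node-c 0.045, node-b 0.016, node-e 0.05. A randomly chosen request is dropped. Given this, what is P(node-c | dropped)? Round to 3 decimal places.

0.432

Compute prior × likelihood for every hypothesis:
  node-c: 0.29 × 0.045 = 0.01305
  node-b: 0.54 × 0.016 = 0.00864
  node-e: 0.17 × 0.05 = 0.0085
Sum = 0.03019.
P(node-c | evidence) = 0.01305 / 0.03019 ≈ 0.432.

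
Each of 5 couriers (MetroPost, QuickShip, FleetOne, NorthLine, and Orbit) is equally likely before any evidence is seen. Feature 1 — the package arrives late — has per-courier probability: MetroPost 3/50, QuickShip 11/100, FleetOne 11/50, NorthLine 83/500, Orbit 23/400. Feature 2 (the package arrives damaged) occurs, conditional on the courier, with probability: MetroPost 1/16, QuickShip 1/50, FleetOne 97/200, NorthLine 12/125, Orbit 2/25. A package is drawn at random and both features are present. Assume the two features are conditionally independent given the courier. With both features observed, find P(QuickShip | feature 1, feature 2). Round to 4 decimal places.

0.0165

With a uniform prior (1/5 each), posterior ∝ likelihood:
  MetroPost: 0.06 × 0.0625 = 0.00375
  QuickShip: 0.11 × 0.02 = 0.0022
  FleetOne: 0.22 × 0.485 = 0.1067
  NorthLine: 0.166 × 0.096 = 0.015936
  Orbit: 0.0575 × 0.08 = 0.0046
Normalizing constant = 0.133186.
P(QuickShip | evidence) = 0.0022 / 0.133186 ≈ 0.0165.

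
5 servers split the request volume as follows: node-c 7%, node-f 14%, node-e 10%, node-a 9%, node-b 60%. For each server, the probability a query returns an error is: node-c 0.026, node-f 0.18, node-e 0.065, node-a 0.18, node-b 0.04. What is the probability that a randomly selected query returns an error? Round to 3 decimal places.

Prior × likelihood for each hypothesis:
  node-c: 0.07 × 0.026 = 0.00182
  node-f: 0.14 × 0.18 = 0.0252
  node-e: 0.1 × 0.065 = 0.0065
  node-a: 0.09 × 0.18 = 0.0162
  node-b: 0.6 × 0.04 = 0.024
P(error) = 0.00182 + 0.0252 + 0.0065 + 0.0162 + 0.024 = 0.07372 → 0.074.

0.074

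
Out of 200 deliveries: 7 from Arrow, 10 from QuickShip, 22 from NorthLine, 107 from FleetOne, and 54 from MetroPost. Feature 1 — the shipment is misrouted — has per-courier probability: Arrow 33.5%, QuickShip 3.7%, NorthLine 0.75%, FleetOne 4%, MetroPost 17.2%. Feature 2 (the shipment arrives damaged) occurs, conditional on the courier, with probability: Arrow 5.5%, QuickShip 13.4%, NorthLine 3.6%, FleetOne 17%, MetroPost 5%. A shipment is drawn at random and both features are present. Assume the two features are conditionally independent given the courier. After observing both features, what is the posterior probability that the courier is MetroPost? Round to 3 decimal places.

Unnormalized posteriors (prior × likelihood):
  Arrow: 0.035 × 0.335 × 0.055 = 0.000644875
  QuickShip: 0.05 × 0.037 × 0.134 = 0.0002479
  NorthLine: 0.11 × 0.0075 × 0.036 = 0.0000297
  FleetOne: 0.535 × 0.04 × 0.17 = 0.003638
  MetroPost: 0.27 × 0.172 × 0.05 = 0.002322
Normalizing constant = 0.006882475.
P(MetroPost | evidence) = 0.002322 / 0.006882475 ≈ 0.337.

0.337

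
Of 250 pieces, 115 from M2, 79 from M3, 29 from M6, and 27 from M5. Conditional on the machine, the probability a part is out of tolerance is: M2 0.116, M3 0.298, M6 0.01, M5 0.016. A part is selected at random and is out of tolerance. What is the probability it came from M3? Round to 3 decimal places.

Compute prior × likelihood for every hypothesis:
  M2: 0.46 × 0.116 = 0.05336
  M3: 0.316 × 0.298 = 0.094168
  M6: 0.116 × 0.01 = 0.00116
  M5: 0.108 × 0.016 = 0.001728
Sum = 0.150416.
P(M3 | evidence) = 0.094168 / 0.150416 ≈ 0.626.

0.626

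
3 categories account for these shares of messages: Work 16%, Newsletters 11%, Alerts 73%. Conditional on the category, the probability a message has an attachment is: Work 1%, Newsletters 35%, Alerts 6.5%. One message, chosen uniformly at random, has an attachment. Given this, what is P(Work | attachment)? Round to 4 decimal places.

Unnormalized posteriors (prior × likelihood):
  Work: 0.16 × 0.01 = 0.0016
  Newsletters: 0.11 × 0.35 = 0.0385
  Alerts: 0.73 × 0.065 = 0.04745
Sum = 0.08755.
P(Work | evidence) = 0.0016 / 0.08755 ≈ 0.0183.

0.0183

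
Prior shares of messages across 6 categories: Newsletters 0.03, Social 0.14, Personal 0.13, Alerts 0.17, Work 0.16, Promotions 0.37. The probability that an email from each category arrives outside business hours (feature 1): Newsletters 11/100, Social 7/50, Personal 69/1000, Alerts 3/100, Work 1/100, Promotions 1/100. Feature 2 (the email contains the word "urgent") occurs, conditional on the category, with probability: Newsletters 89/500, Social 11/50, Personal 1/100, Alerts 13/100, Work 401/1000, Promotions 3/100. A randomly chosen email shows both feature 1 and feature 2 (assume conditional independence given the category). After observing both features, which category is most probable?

Unnormalized posteriors (prior × likelihood):
  Newsletters: 0.03 × 0.11 × 0.178 = 0.0005874
  Social: 0.14 × 0.14 × 0.22 = 0.004312
  Personal: 0.13 × 0.069 × 0.01 = 0.0000897
  Alerts: 0.17 × 0.03 × 0.13 = 0.000663
  Work: 0.16 × 0.01 × 0.401 = 0.0006416
  Promotions: 0.37 × 0.01 × 0.03 = 0.000111
Normalizing constant = 0.0064047.
Largest term belongs to Social, so Social is most probable.

Social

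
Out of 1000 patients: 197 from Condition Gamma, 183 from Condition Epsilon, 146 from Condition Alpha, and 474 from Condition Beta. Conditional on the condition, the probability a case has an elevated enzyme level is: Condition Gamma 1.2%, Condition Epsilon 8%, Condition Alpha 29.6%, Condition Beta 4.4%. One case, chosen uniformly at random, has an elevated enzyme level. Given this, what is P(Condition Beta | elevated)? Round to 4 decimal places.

0.2572

By Bayes' rule, posterior ∝ prior × likelihood:
  Condition Gamma: 0.197 × 0.012 = 0.002364
  Condition Epsilon: 0.183 × 0.08 = 0.01464
  Condition Alpha: 0.146 × 0.296 = 0.043216
  Condition Beta: 0.474 × 0.044 = 0.020856
Total = 0.081076.
P(Condition Beta | evidence) = 0.020856 / 0.081076 ≈ 0.2572.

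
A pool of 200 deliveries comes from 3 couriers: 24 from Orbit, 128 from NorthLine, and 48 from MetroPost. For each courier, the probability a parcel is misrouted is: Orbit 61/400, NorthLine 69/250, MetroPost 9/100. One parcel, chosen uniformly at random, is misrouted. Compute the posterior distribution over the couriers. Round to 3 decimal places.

Compute prior × likelihood for every hypothesis:
  Orbit: 0.12 × 0.1525 = 0.0183
  NorthLine: 0.64 × 0.276 = 0.17664
  MetroPost: 0.24 × 0.09 = 0.0216
Normalizing constant = 0.21654.
P(Orbit | misrouted) = 0.0183/0.21654 ≈ 0.085
P(NorthLine | misrouted) = 0.17664/0.21654 ≈ 0.816
P(MetroPost | misrouted) = 0.0216/0.21654 ≈ 0.100

Orbit 0.085, NorthLine 0.816, MetroPost 0.100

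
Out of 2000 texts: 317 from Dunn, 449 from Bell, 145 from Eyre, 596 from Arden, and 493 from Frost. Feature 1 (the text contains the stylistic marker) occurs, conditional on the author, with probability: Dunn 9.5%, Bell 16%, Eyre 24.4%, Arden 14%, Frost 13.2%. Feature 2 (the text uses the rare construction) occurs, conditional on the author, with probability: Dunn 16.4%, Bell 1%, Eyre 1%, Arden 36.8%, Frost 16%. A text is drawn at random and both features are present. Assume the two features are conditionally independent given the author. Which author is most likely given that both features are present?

Prior × likelihood for each hypothesis:
  Dunn: 0.1585 × 0.095 × 0.164 = 0.00246943
  Bell: 0.2245 × 0.16 × 0.01 = 0.0003592
  Eyre: 0.0725 × 0.244 × 0.01 = 0.0001769
  Arden: 0.298 × 0.14 × 0.368 = 0.01535296
  Frost: 0.2465 × 0.132 × 0.16 = 0.00520608
Normalizing constant = 0.02356457.
Largest term belongs to Arden, so Arden is most probable.

Arden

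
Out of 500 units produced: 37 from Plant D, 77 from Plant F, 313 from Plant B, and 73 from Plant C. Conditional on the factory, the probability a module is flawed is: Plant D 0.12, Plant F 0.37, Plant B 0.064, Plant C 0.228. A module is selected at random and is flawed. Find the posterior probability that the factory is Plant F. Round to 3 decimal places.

By Bayes' rule, posterior ∝ prior × likelihood:
  Plant D: 0.074 × 0.12 = 0.00888
  Plant F: 0.154 × 0.37 = 0.05698
  Plant B: 0.626 × 0.064 = 0.040064
  Plant C: 0.146 × 0.228 = 0.033288
Normalizing constant = 0.139212.
P(Plant F | evidence) = 0.05698 / 0.139212 ≈ 0.409.

0.409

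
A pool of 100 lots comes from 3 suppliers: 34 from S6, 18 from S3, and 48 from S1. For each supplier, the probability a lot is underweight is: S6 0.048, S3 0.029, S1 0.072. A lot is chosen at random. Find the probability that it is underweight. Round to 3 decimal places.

Compute prior × likelihood for every hypothesis:
  S6: 0.34 × 0.048 = 0.01632
  S3: 0.18 × 0.029 = 0.00522
  S1: 0.48 × 0.072 = 0.03456
P(underweight) = 0.01632 + 0.00522 + 0.03456 = 0.0561 → 0.056.

0.056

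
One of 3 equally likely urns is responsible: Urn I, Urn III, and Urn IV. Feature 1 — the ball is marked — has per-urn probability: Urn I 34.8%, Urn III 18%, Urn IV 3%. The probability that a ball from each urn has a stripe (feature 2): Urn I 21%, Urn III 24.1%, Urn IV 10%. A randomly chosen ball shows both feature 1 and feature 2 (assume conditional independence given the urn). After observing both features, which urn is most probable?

Urn I

Since the prior is uniform, the posterior is proportional to the likelihood:
  Urn I: 0.348 × 0.21 = 0.07308
  Urn III: 0.18 × 0.241 = 0.04338
  Urn IV: 0.03 × 0.1 = 0.003
Normalizing constant = 0.11946.
Largest term belongs to Urn I, so Urn I is most probable.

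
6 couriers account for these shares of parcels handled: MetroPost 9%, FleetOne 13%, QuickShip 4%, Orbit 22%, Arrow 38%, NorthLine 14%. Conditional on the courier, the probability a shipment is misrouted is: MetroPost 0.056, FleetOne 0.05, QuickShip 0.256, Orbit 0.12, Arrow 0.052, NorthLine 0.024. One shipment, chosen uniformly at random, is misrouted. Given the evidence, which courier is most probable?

Orbit

Compute prior × likelihood for every hypothesis:
  MetroPost: 0.09 × 0.056 = 0.00504
  FleetOne: 0.13 × 0.05 = 0.0065
  QuickShip: 0.04 × 0.256 = 0.01024
  Orbit: 0.22 × 0.12 = 0.0264
  Arrow: 0.38 × 0.052 = 0.01976
  NorthLine: 0.14 × 0.024 = 0.00336
Normalizing constant = 0.0713.
Largest term belongs to Orbit, so Orbit is most probable.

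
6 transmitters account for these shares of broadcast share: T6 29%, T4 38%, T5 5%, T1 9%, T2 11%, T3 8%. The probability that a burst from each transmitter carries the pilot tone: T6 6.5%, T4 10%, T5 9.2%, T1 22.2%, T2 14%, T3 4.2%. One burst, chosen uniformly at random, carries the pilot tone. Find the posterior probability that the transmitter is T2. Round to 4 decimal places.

0.1537

By Bayes' rule, posterior ∝ prior × likelihood:
  T6: 0.29 × 0.065 = 0.01885
  T4: 0.38 × 0.1 = 0.038
  T5: 0.05 × 0.092 = 0.0046
  T1: 0.09 × 0.222 = 0.01998
  T2: 0.11 × 0.14 = 0.0154
  T3: 0.08 × 0.042 = 0.00336
Total = 0.10019.
P(T2 | evidence) = 0.0154 / 0.10019 ≈ 0.1537.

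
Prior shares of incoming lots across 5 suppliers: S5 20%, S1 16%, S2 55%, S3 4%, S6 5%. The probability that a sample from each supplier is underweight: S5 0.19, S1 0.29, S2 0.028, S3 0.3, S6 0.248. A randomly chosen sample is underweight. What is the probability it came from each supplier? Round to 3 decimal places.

S5 0.306, S1 0.374, S2 0.124, S3 0.097, S6 0.100

By Bayes' rule, posterior ∝ prior × likelihood:
  S5: 0.2 × 0.19 = 0.038
  S1: 0.16 × 0.29 = 0.0464
  S2: 0.55 × 0.028 = 0.0154
  S3: 0.04 × 0.3 = 0.012
  S6: 0.05 × 0.248 = 0.0124
Total = 0.1242.
P(S5 | underweight) = 0.038/0.1242 ≈ 0.306
P(S1 | underweight) = 0.0464/0.1242 ≈ 0.374
P(S2 | underweight) = 0.0154/0.1242 ≈ 0.124
P(S3 | underweight) = 0.012/0.1242 ≈ 0.097
P(S6 | underweight) = 0.0124/0.1242 ≈ 0.100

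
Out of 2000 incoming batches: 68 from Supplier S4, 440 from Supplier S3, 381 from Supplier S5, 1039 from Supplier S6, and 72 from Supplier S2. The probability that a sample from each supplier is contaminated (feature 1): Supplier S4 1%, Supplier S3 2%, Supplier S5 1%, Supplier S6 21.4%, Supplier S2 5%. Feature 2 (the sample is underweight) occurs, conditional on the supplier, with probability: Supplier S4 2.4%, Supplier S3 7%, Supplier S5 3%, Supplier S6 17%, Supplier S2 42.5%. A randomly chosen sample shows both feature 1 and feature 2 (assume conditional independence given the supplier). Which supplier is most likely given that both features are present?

Compute prior × likelihood for every hypothesis:
  Supplier S4: 0.034 × 0.01 × 0.024 = 0.00000816
  Supplier S3: 0.22 × 0.02 × 0.07 = 0.000308
  Supplier S5: 0.1905 × 0.01 × 0.03 = 0.00005715
  Supplier S6: 0.5195 × 0.214 × 0.17 = 0.01889941
  Supplier S2: 0.036 × 0.05 × 0.425 = 0.000765
Total = 0.02003772.
Largest term belongs to Supplier S6, so Supplier S6 is most probable.

Supplier S6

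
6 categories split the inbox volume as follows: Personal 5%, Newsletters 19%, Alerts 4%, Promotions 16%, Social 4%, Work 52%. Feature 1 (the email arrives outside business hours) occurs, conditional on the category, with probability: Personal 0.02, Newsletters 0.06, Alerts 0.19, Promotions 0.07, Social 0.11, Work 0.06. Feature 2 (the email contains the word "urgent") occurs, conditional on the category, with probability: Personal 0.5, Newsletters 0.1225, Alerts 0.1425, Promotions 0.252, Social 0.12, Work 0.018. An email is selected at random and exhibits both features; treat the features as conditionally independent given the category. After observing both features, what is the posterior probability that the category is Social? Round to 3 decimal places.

0.077

Compute prior × likelihood for every hypothesis:
  Personal: 0.05 × 0.02 × 0.5 = 0.0005
  Newsletters: 0.19 × 0.06 × 0.1225 = 0.0013965
  Alerts: 0.04 × 0.19 × 0.1425 = 0.001083
  Promotions: 0.16 × 0.07 × 0.252 = 0.0028224
  Social: 0.04 × 0.11 × 0.12 = 0.000528
  Work: 0.52 × 0.06 × 0.018 = 0.0005616
Normalizing constant = 0.0068915.
P(Social | evidence) = 0.000528 / 0.0068915 ≈ 0.077.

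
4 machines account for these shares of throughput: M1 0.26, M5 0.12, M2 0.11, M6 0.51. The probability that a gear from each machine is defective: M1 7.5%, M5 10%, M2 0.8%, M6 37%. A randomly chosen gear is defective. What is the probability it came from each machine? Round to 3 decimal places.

M1 0.088, M5 0.054, M2 0.004, M6 0.854

Compute prior × likelihood for every hypothesis:
  M1: 0.26 × 0.075 = 0.0195
  M5: 0.12 × 0.1 = 0.012
  M2: 0.11 × 0.008 = 0.00088
  M6: 0.51 × 0.37 = 0.1887
Total = 0.22108.
P(M1 | defective) = 0.0195/0.22108 ≈ 0.088
P(M5 | defective) = 0.012/0.22108 ≈ 0.054
P(M2 | defective) = 0.00088/0.22108 ≈ 0.004
P(M6 | defective) = 0.1887/0.22108 ≈ 0.854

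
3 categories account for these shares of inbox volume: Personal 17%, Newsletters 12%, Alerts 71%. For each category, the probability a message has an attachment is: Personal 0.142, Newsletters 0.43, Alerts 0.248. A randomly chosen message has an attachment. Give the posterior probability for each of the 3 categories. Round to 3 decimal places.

Unnormalized posteriors (prior × likelihood):
  Personal: 0.17 × 0.142 = 0.02414
  Newsletters: 0.12 × 0.43 = 0.0516
  Alerts: 0.71 × 0.248 = 0.17608
Normalizing constant = 0.25182.
P(Personal | attachment) = 0.02414/0.25182 ≈ 0.096
P(Newsletters | attachment) = 0.0516/0.25182 ≈ 0.205
P(Alerts | attachment) = 0.17608/0.25182 ≈ 0.699
(Check: 0.096+0.205+0.699 = 1.000.)

Personal 0.096, Newsletters 0.205, Alerts 0.699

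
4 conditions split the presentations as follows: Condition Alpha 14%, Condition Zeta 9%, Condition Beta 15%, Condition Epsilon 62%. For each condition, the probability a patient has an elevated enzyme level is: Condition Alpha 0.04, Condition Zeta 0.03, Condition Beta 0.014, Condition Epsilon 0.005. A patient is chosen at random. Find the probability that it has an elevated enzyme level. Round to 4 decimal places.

0.0135

By Bayes' rule, posterior ∝ prior × likelihood:
  Condition Alpha: 0.14 × 0.04 = 0.0056
  Condition Zeta: 0.09 × 0.03 = 0.0027
  Condition Beta: 0.15 × 0.014 = 0.0021
  Condition Epsilon: 0.62 × 0.005 = 0.0031
P(elevated) = 0.0056 + 0.0027 + 0.0021 + 0.0031 = 0.0135 → 0.0135.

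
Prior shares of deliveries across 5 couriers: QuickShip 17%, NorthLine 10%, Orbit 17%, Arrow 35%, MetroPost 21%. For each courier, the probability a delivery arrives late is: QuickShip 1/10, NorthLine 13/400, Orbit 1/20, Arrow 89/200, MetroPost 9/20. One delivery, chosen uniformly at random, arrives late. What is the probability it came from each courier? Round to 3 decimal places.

QuickShip 0.061, NorthLine 0.012, Orbit 0.030, Arrow 0.558, MetroPost 0.339

Prior × likelihood for each hypothesis:
  QuickShip: 0.17 × 0.1 = 0.017
  NorthLine: 0.1 × 0.0325 = 0.00325
  Orbit: 0.17 × 0.05 = 0.0085
  Arrow: 0.35 × 0.445 = 0.15575
  MetroPost: 0.21 × 0.45 = 0.0945
Sum = 0.279.
P(QuickShip | late) = 0.017/0.279 ≈ 0.061
P(NorthLine | late) = 0.00325/0.279 ≈ 0.012
P(Orbit | late) = 0.0085/0.279 ≈ 0.030
P(Arrow | late) = 0.15575/0.279 ≈ 0.558
P(MetroPost | late) = 0.0945/0.279 ≈ 0.339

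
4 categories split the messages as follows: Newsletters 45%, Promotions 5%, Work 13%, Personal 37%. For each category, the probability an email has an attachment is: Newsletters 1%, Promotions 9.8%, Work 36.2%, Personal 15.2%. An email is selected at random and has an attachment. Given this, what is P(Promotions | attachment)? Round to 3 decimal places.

0.043

Unnormalized posteriors (prior × likelihood):
  Newsletters: 0.45 × 0.01 = 0.0045
  Promotions: 0.05 × 0.098 = 0.0049
  Work: 0.13 × 0.362 = 0.04706
  Personal: 0.37 × 0.152 = 0.05624
Total = 0.1127.
P(Promotions | evidence) = 0.0049 / 0.1127 ≈ 0.043.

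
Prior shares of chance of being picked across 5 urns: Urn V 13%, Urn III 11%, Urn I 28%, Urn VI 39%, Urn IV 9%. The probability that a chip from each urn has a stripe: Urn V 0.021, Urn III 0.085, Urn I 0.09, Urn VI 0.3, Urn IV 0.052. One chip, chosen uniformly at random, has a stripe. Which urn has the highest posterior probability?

By Bayes' rule, posterior ∝ prior × likelihood:
  Urn V: 0.13 × 0.021 = 0.00273
  Urn III: 0.11 × 0.085 = 0.00935
  Urn I: 0.28 × 0.09 = 0.0252
  Urn VI: 0.39 × 0.3 = 0.117
  Urn IV: 0.09 × 0.052 = 0.00468
Normalizing constant = 0.15896.
Largest term belongs to Urn VI, so Urn VI is most probable.

Urn VI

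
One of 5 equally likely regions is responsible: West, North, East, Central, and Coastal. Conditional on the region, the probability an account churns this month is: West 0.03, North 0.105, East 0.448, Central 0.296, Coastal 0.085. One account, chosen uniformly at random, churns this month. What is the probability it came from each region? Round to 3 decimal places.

Since the prior is uniform, the posterior is proportional to the likelihood:
  West: 0.03
  North: 0.105
  East: 0.448
  Central: 0.296
  Coastal: 0.085
Sum = 0.964.
P(West | churn) = 0.03/0.964 ≈ 0.031
P(North | churn) = 0.105/0.964 ≈ 0.109
P(East | churn) = 0.448/0.964 ≈ 0.465
P(Central | churn) = 0.296/0.964 ≈ 0.307
P(Coastal | churn) = 0.085/0.964 ≈ 0.088
(Check: 0.031+0.109+0.465+0.307+0.088 = 1.000.)

West 0.031, North 0.109, East 0.465, Central 0.307, Coastal 0.088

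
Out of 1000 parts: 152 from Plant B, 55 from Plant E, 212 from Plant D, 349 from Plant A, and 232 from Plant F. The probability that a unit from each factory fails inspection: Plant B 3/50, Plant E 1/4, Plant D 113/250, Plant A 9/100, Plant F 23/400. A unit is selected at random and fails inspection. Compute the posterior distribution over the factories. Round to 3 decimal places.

Plant B 0.056, Plant E 0.084, Plant D 0.586, Plant A 0.192, Plant F 0.082

Compute prior × likelihood for every hypothesis:
  Plant B: 0.152 × 0.06 = 0.00912
  Plant E: 0.055 × 0.25 = 0.01375
  Plant D: 0.212 × 0.452 = 0.095824
  Plant A: 0.349 × 0.09 = 0.03141
  Plant F: 0.232 × 0.0575 = 0.01334
Total = 0.163444.
P(Plant B | nonconforming) = 0.00912/0.163444 ≈ 0.056
P(Plant E | nonconforming) = 0.01375/0.163444 ≈ 0.084
P(Plant D | nonconforming) = 0.095824/0.163444 ≈ 0.586
P(Plant A | nonconforming) = 0.03141/0.163444 ≈ 0.192
P(Plant F | nonconforming) = 0.01334/0.163444 ≈ 0.082
(Check: 0.056+0.084+0.586+0.192+0.082 = 1.000.)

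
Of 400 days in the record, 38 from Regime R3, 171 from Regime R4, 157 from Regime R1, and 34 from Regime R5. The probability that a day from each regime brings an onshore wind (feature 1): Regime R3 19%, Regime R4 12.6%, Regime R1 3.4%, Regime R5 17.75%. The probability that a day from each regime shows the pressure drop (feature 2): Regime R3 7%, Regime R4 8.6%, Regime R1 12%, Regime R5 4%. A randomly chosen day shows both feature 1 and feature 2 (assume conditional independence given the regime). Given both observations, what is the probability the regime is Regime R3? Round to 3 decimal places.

0.156

Prior × likelihood for each hypothesis:
  Regime R3: 0.095 × 0.19 × 0.07 = 0.0012635
  Regime R4: 0.4275 × 0.126 × 0.086 = 0.00463239
  Regime R1: 0.3925 × 0.034 × 0.12 = 0.0016014
  Regime R5: 0.085 × 0.1775 × 0.04 = 0.0006035
Normalizing constant = 0.00810079.
P(Regime R3 | evidence) = 0.0012635 / 0.00810079 ≈ 0.156.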